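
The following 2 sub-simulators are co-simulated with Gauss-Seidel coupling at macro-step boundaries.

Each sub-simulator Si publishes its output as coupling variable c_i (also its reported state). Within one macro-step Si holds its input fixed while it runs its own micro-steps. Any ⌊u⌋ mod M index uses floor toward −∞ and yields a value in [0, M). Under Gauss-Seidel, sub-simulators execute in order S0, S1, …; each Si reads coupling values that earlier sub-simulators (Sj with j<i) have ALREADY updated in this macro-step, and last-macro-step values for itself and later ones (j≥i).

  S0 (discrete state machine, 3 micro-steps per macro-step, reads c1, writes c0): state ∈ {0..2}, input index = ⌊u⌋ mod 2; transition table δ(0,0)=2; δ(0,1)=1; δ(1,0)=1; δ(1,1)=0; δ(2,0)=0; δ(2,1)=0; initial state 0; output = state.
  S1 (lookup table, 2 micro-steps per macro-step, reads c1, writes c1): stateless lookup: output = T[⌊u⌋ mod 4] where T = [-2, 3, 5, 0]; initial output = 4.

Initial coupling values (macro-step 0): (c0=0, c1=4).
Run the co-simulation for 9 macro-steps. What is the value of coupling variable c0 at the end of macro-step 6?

c0 at macro-step 6 = 0

macro 1: S0 reads c1=4 → after 3×micro: 2; S1 reads c1=4 → after 2×micro: -2 ⇒ (c0=2, c1=-2)
macro 2: S0 reads c1=-2 → after 3×micro: 0; S1 reads c1=-2 → after 2×micro: 5 ⇒ (c0=0, c1=5)
macro 3: S0 reads c1=5 → after 3×micro: 1; S1 reads c1=5 → after 2×micro: 3 ⇒ (c0=1, c1=3)
macro 4: S0 reads c1=3 → after 3×micro: 0; S1 reads c1=3 → after 2×micro: 0 ⇒ (c0=0, c1=0)
macro 5: S0 reads c1=0 → after 3×micro: 2; S1 reads c1=0 → after 2×micro: -2 ⇒ (c0=2, c1=-2)
macro 6: S0 reads c1=-2 → after 3×micro: 0; S1 reads c1=-2 → after 2×micro: 5 ⇒ (c0=0, c1=5)
macro 7: S0 reads c1=5 → after 3×micro: 1; S1 reads c1=5 → after 2×micro: 3 ⇒ (c0=1, c1=3)
macro 8: S0 reads c1=3 → after 3×micro: 0; S1 reads c1=3 → after 2×micro: 0 ⇒ (c0=0, c1=0)
macro 9: S0 reads c1=0 → after 3×micro: 2; S1 reads c1=0 → after 2×micro: -2 ⇒ (c0=2, c1=-2)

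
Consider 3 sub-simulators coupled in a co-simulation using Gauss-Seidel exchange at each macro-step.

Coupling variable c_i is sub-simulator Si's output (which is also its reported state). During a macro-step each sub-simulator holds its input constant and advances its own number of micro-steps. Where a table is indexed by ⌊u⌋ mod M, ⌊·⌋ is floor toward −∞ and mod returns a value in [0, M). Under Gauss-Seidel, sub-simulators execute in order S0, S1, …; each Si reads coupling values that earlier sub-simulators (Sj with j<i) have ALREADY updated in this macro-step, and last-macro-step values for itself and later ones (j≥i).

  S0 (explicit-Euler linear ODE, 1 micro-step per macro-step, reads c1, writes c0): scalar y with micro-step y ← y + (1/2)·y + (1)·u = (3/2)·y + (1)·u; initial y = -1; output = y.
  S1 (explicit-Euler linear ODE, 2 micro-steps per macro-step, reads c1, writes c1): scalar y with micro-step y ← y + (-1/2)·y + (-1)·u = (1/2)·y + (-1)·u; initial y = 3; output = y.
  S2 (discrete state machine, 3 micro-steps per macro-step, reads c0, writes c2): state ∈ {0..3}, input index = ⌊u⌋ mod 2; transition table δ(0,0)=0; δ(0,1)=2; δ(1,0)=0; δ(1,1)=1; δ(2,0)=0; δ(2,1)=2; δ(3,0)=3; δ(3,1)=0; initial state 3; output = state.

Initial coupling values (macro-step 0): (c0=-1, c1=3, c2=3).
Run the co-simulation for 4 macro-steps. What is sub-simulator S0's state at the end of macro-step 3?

macro 1: S0 reads c1=3 → after 1×micro: 3/2; S1 reads c1=3 → after 2×micro: -15/4; S2 reads c0=3/2 → after 3×micro: 2 ⇒ (c0=3/2, c1=-15/4, c2=2)
macro 2: S0 reads c1=-15/4 → after 1×micro: -3/2; S1 reads c1=-15/4 → after 2×micro: 75/16; S2 reads c0=-3/2 → after 3×micro: 0 ⇒ (c0=-3/2, c1=75/16, c2=0)
macro 3: S0 reads c1=75/16 → after 1×micro: 39/16; S1 reads c1=75/16 → after 2×micro: -375/64; S2 reads c0=39/16 → after 3×micro: 0 ⇒ (c0=39/16, c1=-375/64, c2=0)
macro 4: S0 reads c1=-375/64 → after 1×micro: -141/64; S1 reads c1=-375/64 → after 2×micro: 1875/256; S2 reads c0=-141/64 → after 3×micro: 2 ⇒ (c0=-141/64, c1=1875/256, c2=2)

S0 state at macro-step 3 = 39/16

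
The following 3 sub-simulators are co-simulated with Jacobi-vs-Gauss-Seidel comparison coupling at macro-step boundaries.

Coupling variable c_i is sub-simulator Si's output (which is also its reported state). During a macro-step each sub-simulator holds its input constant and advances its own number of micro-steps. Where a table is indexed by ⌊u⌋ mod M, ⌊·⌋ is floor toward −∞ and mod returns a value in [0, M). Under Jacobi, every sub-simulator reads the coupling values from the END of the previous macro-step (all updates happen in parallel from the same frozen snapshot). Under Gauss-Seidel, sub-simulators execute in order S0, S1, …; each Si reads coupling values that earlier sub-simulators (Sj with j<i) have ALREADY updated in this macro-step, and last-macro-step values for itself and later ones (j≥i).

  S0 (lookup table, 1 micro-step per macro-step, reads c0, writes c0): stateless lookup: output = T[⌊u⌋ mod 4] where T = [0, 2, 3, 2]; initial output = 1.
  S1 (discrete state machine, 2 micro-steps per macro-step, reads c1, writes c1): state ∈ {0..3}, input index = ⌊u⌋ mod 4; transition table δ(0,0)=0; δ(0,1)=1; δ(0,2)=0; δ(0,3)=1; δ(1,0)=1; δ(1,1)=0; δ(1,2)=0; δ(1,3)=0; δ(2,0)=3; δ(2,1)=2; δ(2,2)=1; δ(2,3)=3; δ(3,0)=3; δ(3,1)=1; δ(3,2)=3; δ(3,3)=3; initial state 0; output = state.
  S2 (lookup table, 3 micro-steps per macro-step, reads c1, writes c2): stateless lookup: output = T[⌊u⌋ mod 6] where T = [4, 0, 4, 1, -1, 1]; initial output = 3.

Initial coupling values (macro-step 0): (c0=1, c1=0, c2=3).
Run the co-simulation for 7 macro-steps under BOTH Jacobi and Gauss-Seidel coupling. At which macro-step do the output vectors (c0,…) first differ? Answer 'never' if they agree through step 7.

first divergence at macro-step: never

[Jacobi] macro 1: S0 reads c0=1 → after 1×micro: 2; S1 reads c1=0 → after 2×micro: 0; S2 reads c1=0 → after 3×micro: 4 ⇒ (c0=2, c1=0, c2=4)
[Jacobi] macro 2: S0 reads c0=2 → after 1×micro: 3; S1 reads c1=0 → after 2×micro: 0; S2 reads c1=0 → after 3×micro: 4 ⇒ (c0=3, c1=0, c2=4)
[Jacobi] macro 3: S0 reads c0=3 → after 1×micro: 2; S1 reads c1=0 → after 2×micro: 0; S2 reads c1=0 → after 3×micro: 4 ⇒ (c0=2, c1=0, c2=4)
[Jacobi] macro 4: S0 reads c0=2 → after 1×micro: 3; S1 reads c1=0 → after 2×micro: 0; S2 reads c1=0 → after 3×micro: 4 ⇒ (c0=3, c1=0, c2=4)
[Jacobi] macro 5: S0 reads c0=3 → after 1×micro: 2; S1 reads c1=0 → after 2×micro: 0; S2 reads c1=0 → after 3×micro: 4 ⇒ (c0=2, c1=0, c2=4)
[Jacobi] macro 6: S0 reads c0=2 → after 1×micro: 3; S1 reads c1=0 → after 2×micro: 0; S2 reads c1=0 → after 3×micro: 4 ⇒ (c0=3, c1=0, c2=4)
[Jacobi] macro 7: S0 reads c0=3 → after 1×micro: 2; S1 reads c1=0 → after 2×micro: 0; S2 reads c1=0 → after 3×micro: 4 ⇒ (c0=2, c1=0, c2=4)
[Gauss-Seidel] macro 1: S0 reads c0=1 → after 1×micro: 2; S1 reads c1=0 → after 2×micro: 0; S2 reads c1=0 → after 3×micro: 4 ⇒ (c0=2, c1=0, c2=4)
[Gauss-Seidel] macro 2: S0 reads c0=2 → after 1×micro: 3; S1 reads c1=0 → after 2×micro: 0; S2 reads c1=0 → after 3×micro: 4 ⇒ (c0=3, c1=0, c2=4)
[Gauss-Seidel] macro 3: S0 reads c0=3 → after 1×micro: 2; S1 reads c1=0 → after 2×micro: 0; S2 reads c1=0 → after 3×micro: 4 ⇒ (c0=2, c1=0, c2=4)
[Gauss-Seidel] macro 4: S0 reads c0=2 → after 1×micro: 3; S1 reads c1=0 → after 2×micro: 0; S2 reads c1=0 → after 3×micro: 4 ⇒ (c0=3, c1=0, c2=4)
[Gauss-Seidel] macro 5: S0 reads c0=3 → after 1×micro: 2; S1 reads c1=0 → after 2×micro: 0; S2 reads c1=0 → after 3×micro: 4 ⇒ (c0=2, c1=0, c2=4)
[Gauss-Seidel] macro 6: S0 reads c0=2 → after 1×micro: 3; S1 reads c1=0 → after 2×micro: 0; S2 reads c1=0 → after 3×micro: 4 ⇒ (c0=3, c1=0, c2=4)
[Gauss-Seidel] macro 7: S0 reads c0=3 → after 1×micro: 2; S1 reads c1=0 → after 2×micro: 0; S2 reads c1=0 → after 3×micro: 4 ⇒ (c0=2, c1=0, c2=4)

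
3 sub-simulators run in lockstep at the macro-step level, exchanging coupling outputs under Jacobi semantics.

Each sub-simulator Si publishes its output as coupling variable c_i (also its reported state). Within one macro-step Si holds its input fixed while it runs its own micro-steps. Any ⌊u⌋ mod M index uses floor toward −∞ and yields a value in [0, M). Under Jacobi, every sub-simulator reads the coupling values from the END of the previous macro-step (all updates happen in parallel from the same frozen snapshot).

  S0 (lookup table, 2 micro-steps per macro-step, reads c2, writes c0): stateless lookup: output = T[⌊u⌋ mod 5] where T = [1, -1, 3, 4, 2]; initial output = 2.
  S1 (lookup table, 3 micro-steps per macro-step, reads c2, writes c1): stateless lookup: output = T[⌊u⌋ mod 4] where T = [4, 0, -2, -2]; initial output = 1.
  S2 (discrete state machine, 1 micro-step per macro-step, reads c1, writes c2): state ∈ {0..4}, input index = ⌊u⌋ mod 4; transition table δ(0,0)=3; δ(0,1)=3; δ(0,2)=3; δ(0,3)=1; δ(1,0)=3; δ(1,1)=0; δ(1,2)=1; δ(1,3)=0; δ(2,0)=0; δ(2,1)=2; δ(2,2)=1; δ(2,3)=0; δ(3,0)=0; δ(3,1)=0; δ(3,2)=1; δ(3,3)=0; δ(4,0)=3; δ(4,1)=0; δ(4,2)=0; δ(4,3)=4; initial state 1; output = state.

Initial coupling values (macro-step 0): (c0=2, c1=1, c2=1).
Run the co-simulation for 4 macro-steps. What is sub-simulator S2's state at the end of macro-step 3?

S2 state at macro-step 3 = 0

macro 1: S0 reads c2=1 → after 2×micro: -1; S1 reads c2=1 → after 3×micro: 0; S2 reads c1=1 → after 1×micro: 0 ⇒ (c0=-1, c1=0, c2=0)
macro 2: S0 reads c2=0 → after 2×micro: 1; S1 reads c2=0 → after 3×micro: 4; S2 reads c1=0 → after 1×micro: 3 ⇒ (c0=1, c1=4, c2=3)
macro 3: S0 reads c2=3 → after 2×micro: 4; S1 reads c2=3 → after 3×micro: -2; S2 reads c1=4 → after 1×micro: 0 ⇒ (c0=4, c1=-2, c2=0)
macro 4: S0 reads c2=0 → after 2×micro: 1; S1 reads c2=0 → after 3×micro: 4; S2 reads c1=-2 → after 1×micro: 3 ⇒ (c0=1, c1=4, c2=3)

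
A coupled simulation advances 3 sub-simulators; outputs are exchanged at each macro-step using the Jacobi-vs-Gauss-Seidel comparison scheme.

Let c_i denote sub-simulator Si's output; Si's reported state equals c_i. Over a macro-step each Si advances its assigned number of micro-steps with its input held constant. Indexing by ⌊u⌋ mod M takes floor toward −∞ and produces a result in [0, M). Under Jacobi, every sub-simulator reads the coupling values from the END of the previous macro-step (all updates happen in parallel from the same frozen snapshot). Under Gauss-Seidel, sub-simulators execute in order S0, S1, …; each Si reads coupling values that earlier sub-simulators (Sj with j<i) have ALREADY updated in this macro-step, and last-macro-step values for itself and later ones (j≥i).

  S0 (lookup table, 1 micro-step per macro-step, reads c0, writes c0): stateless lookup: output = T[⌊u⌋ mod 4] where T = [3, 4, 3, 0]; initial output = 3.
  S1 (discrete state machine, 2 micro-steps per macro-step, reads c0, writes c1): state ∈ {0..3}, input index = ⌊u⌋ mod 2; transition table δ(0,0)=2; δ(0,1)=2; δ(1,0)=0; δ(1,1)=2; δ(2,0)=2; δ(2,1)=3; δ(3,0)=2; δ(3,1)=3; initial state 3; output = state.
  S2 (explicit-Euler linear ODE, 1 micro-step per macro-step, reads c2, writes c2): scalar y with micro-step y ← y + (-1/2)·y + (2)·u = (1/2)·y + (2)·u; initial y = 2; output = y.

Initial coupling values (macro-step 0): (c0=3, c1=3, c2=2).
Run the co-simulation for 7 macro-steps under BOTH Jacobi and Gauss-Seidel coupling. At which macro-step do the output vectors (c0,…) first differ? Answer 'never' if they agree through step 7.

first divergence at macro-step: 1

[Jacobi] macro 1: S0 reads c0=3 → after 1×micro: 0; S1 reads c0=3 → after 2×micro: 3; S2 reads c2=2 → after 1×micro: 5 ⇒ (c0=0, c1=3, c2=5)
[Jacobi] macro 2: S0 reads c0=0 → after 1×micro: 3; S1 reads c0=0 → after 2×micro: 2; S2 reads c2=5 → after 1×micro: 25/2 ⇒ (c0=3, c1=2, c2=25/2)
[Jacobi] macro 3: S0 reads c0=3 → after 1×micro: 0; S1 reads c0=3 → after 2×micro: 3; S2 reads c2=25/2 → after 1×micro: 125/4 ⇒ (c0=0, c1=3, c2=125/4)
[Jacobi] macro 4: S0 reads c0=0 → after 1×micro: 3; S1 reads c0=0 → after 2×micro: 2; S2 reads c2=125/4 → after 1×micro: 625/8 ⇒ (c0=3, c1=2, c2=625/8)
[Jacobi] macro 5: S0 reads c0=3 → after 1×micro: 0; S1 reads c0=3 → after 2×micro: 3; S2 reads c2=625/8 → after 1×micro: 3125/16 ⇒ (c0=0, c1=3, c2=3125/16)
[Jacobi] macro 6: S0 reads c0=0 → after 1×micro: 3; S1 reads c0=0 → after 2×micro: 2; S2 reads c2=3125/16 → after 1×micro: 15625/32 ⇒ (c0=3, c1=2, c2=15625/32)
[Jacobi] macro 7: S0 reads c0=3 → after 1×micro: 0; S1 reads c0=3 → after 2×micro: 3; S2 reads c2=15625/32 → after 1×micro: 78125/64 ⇒ (c0=0, c1=3, c2=78125/64)
[Gauss-Seidel] macro 1: S0 reads c0=3 → after 1×micro: 0; S1 reads c0=0 → after 2×micro: 2; S2 reads c2=2 → after 1×micro: 5 ⇒ (c0=0, c1=2, c2=5)
[Gauss-Seidel] macro 2: S0 reads c0=0 → after 1×micro: 3; S1 reads c0=3 → after 2×micro: 3; S2 reads c2=5 → after 1×micro: 25/2 ⇒ (c0=3, c1=3, c2=25/2)
[Gauss-Seidel] macro 3: S0 reads c0=3 → after 1×micro: 0; S1 reads c0=0 → after 2×micro: 2; S2 reads c2=25/2 → after 1×micro: 125/4 ⇒ (c0=0, c1=2, c2=125/4)
[Gauss-Seidel] macro 4: S0 reads c0=0 → after 1×micro: 3; S1 reads c0=3 → after 2×micro: 3; S2 reads c2=125/4 → after 1×micro: 625/8 ⇒ (c0=3, c1=3, c2=625/8)
[Gauss-Seidel] macro 5: S0 reads c0=3 → after 1×micro: 0; S1 reads c0=0 → after 2×micro: 2; S2 reads c2=625/8 → after 1×micro: 3125/16 ⇒ (c0=0, c1=2, c2=3125/16)
[Gauss-Seidel] macro 6: S0 reads c0=0 → after 1×micro: 3; S1 reads c0=3 → after 2×micro: 3; S2 reads c2=3125/16 → after 1×micro: 15625/32 ⇒ (c0=3, c1=3, c2=15625/32)
[Gauss-Seidel] macro 7: S0 reads c0=3 → after 1×micro: 0; S1 reads c0=0 → after 2×micro: 2; S2 reads c2=15625/32 → after 1×micro: 78125/64 ⇒ (c0=0, c1=2, c2=78125/64)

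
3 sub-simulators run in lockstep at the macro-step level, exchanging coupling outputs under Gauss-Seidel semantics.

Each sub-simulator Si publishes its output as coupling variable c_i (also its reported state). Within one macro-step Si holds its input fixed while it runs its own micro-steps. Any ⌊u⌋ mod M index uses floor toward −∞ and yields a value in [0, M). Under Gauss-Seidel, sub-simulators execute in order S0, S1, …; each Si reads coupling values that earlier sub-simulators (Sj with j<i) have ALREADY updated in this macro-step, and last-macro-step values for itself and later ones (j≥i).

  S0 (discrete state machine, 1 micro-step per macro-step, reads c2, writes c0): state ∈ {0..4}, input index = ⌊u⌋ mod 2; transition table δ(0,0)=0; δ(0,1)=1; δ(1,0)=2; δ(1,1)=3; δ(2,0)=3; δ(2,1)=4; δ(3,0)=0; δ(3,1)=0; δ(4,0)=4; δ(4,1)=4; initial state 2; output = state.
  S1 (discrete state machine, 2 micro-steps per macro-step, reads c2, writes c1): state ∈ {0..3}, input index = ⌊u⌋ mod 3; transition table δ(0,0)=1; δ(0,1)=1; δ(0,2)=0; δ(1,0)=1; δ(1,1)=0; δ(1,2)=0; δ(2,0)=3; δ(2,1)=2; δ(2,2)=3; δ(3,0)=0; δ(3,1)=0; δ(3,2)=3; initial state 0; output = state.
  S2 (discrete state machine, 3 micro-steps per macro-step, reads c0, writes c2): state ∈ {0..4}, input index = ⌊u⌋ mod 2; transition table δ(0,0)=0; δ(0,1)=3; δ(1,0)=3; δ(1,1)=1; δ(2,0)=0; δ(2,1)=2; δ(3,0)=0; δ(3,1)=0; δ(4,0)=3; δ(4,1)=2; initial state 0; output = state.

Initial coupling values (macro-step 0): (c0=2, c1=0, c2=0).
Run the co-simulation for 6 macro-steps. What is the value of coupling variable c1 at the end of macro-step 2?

macro 1: S0 reads c2=0 → after 1×micro: 3; S1 reads c2=0 → after 2×micro: 1; S2 reads c0=3 → after 3×micro: 3 ⇒ (c0=3, c1=1, c2=3)
macro 2: S0 reads c2=3 → after 1×micro: 0; S1 reads c2=3 → after 2×micro: 1; S2 reads c0=0 → after 3×micro: 0 ⇒ (c0=0, c1=1, c2=0)
macro 3: S0 reads c2=0 → after 1×micro: 0; S1 reads c2=0 → after 2×micro: 1; S2 reads c0=0 → after 3×micro: 0 ⇒ (c0=0, c1=1, c2=0)
macro 4: S0 reads c2=0 → after 1×micro: 0; S1 reads c2=0 → after 2×micro: 1; S2 reads c0=0 → after 3×micro: 0 ⇒ (c0=0, c1=1, c2=0)
macro 5: S0 reads c2=0 → after 1×micro: 0; S1 reads c2=0 → after 2×micro: 1; S2 reads c0=0 → after 3×micro: 0 ⇒ (c0=0, c1=1, c2=0)
macro 6: S0 reads c2=0 → after 1×micro: 0; S1 reads c2=0 → after 2×micro: 1; S2 reads c0=0 → after 3×micro: 0 ⇒ (c0=0, c1=1, c2=0)

c1 at macro-step 2 = 1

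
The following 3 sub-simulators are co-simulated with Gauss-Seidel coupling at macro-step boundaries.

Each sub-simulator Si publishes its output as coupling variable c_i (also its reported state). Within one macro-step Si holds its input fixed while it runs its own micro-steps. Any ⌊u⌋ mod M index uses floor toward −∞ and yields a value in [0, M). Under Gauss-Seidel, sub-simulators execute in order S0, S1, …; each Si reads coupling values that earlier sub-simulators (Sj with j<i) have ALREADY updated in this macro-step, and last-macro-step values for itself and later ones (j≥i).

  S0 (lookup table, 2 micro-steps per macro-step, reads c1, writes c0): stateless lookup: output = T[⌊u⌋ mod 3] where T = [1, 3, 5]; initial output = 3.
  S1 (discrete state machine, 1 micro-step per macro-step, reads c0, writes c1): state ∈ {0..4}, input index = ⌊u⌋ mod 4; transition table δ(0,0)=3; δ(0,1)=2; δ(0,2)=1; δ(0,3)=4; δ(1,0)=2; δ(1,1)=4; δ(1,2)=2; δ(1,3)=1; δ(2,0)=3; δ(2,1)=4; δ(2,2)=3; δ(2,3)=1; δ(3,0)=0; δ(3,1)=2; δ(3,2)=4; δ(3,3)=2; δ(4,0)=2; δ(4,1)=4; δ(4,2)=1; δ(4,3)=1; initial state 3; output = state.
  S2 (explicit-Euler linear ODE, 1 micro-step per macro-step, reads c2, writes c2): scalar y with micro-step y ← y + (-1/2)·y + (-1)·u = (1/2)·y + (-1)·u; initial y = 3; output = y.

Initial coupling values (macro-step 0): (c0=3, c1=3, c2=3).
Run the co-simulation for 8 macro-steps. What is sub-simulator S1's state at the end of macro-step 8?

S1 state at macro-step 8 = 1

macro 1: S0 reads c1=3 → after 2×micro: 1; S1 reads c0=1 → after 1×micro: 2; S2 reads c2=3 → after 1×micro: -3/2 ⇒ (c0=1, c1=2, c2=-3/2)
macro 2: S0 reads c1=2 → after 2×micro: 5; S1 reads c0=5 → after 1×micro: 4; S2 reads c2=-3/2 → after 1×micro: 3/4 ⇒ (c0=5, c1=4, c2=3/4)
macro 3: S0 reads c1=4 → after 2×micro: 3; S1 reads c0=3 → after 1×micro: 1; S2 reads c2=3/4 → after 1×micro: -3/8 ⇒ (c0=3, c1=1, c2=-3/8)
macro 4: S0 reads c1=1 → after 2×micro: 3; S1 reads c0=3 → after 1×micro: 1; S2 reads c2=-3/8 → after 1×micro: 3/16 ⇒ (c0=3, c1=1, c2=3/16)
macro 5: S0 reads c1=1 → after 2×micro: 3; S1 reads c0=3 → after 1×micro: 1; S2 reads c2=3/16 → after 1×micro: -3/32 ⇒ (c0=3, c1=1, c2=-3/32)
macro 6: S0 reads c1=1 → after 2×micro: 3; S1 reads c0=3 → after 1×micro: 1; S2 reads c2=-3/32 → after 1×micro: 3/64 ⇒ (c0=3, c1=1, c2=3/64)
macro 7: S0 reads c1=1 → after 2×micro: 3; S1 reads c0=3 → after 1×micro: 1; S2 reads c2=3/64 → after 1×micro: -3/128 ⇒ (c0=3, c1=1, c2=-3/128)
macro 8: S0 reads c1=1 → after 2×micro: 3; S1 reads c0=3 → after 1×micro: 1; S2 reads c2=-3/128 → after 1×micro: 3/256 ⇒ (c0=3, c1=1, c2=3/256)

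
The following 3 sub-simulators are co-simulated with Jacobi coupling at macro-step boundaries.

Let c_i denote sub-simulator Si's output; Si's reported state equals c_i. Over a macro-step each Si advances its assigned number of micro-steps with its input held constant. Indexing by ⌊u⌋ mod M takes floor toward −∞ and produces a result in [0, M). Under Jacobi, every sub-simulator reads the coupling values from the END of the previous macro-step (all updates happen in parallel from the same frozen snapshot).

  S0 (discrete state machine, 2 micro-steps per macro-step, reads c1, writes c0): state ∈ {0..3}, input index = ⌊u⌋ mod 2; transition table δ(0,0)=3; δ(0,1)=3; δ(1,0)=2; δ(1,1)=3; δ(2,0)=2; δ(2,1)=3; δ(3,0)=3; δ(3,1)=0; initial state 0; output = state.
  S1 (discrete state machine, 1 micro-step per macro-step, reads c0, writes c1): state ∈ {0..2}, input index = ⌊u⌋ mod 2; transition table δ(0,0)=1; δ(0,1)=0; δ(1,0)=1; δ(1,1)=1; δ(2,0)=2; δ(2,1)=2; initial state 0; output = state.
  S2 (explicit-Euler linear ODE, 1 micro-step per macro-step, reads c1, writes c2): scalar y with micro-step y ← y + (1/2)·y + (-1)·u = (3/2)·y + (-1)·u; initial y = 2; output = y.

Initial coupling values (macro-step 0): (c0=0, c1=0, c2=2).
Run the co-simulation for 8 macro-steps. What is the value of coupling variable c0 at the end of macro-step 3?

c0 at macro-step 3 = 3

macro 1: S0 reads c1=0 → after 2×micro: 3; S1 reads c0=0 → after 1×micro: 1; S2 reads c1=0 → after 1×micro: 3 ⇒ (c0=3, c1=1, c2=3)
macro 2: S0 reads c1=1 → after 2×micro: 3; S1 reads c0=3 → after 1×micro: 1; S2 reads c1=1 → after 1×micro: 7/2 ⇒ (c0=3, c1=1, c2=7/2)
macro 3: S0 reads c1=1 → after 2×micro: 3; S1 reads c0=3 → after 1×micro: 1; S2 reads c1=1 → after 1×micro: 17/4 ⇒ (c0=3, c1=1, c2=17/4)
macro 4: S0 reads c1=1 → after 2×micro: 3; S1 reads c0=3 → after 1×micro: 1; S2 reads c1=1 → after 1×micro: 43/8 ⇒ (c0=3, c1=1, c2=43/8)
macro 5: S0 reads c1=1 → after 2×micro: 3; S1 reads c0=3 → after 1×micro: 1; S2 reads c1=1 → after 1×micro: 113/16 ⇒ (c0=3, c1=1, c2=113/16)
macro 6: S0 reads c1=1 → after 2×micro: 3; S1 reads c0=3 → after 1×micro: 1; S2 reads c1=1 → after 1×micro: 307/32 ⇒ (c0=3, c1=1, c2=307/32)
macro 7: S0 reads c1=1 → after 2×micro: 3; S1 reads c0=3 → after 1×micro: 1; S2 reads c1=1 → after 1×micro: 857/64 ⇒ (c0=3, c1=1, c2=857/64)
macro 8: S0 reads c1=1 → after 2×micro: 3; S1 reads c0=3 → after 1×micro: 1; S2 reads c1=1 → after 1×micro: 2443/128 ⇒ (c0=3, c1=1, c2=2443/128)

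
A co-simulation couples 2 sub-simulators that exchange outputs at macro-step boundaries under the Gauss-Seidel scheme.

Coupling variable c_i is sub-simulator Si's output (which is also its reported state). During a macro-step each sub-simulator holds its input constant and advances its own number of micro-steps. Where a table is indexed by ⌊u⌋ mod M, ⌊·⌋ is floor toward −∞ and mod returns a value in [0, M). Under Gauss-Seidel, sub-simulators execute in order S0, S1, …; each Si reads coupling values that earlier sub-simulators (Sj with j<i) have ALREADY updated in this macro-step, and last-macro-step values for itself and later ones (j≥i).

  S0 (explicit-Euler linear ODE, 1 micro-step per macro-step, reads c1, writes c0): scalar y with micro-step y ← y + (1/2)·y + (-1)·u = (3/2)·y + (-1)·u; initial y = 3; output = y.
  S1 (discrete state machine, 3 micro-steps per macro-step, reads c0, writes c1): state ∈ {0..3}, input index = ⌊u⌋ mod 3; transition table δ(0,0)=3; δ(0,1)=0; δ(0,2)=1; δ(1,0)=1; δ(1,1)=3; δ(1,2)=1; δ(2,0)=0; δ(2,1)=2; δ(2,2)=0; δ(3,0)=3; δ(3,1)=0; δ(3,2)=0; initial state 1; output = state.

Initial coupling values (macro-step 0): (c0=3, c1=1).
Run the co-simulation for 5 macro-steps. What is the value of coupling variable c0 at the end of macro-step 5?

c0 at macro-step 5 = 219/32

macro 1: S0 reads c1=1 → after 1×micro: 7/2; S1 reads c0=7/2 → after 3×micro: 1 ⇒ (c0=7/2, c1=1)
macro 2: S0 reads c1=1 → after 1×micro: 17/4; S1 reads c0=17/4 → after 3×micro: 0 ⇒ (c0=17/4, c1=0)
macro 3: S0 reads c1=0 → after 1×micro: 51/8; S1 reads c0=51/8 → after 3×micro: 3 ⇒ (c0=51/8, c1=3)
macro 4: S0 reads c1=3 → after 1×micro: 105/16; S1 reads c0=105/16 → after 3×micro: 3 ⇒ (c0=105/16, c1=3)
macro 5: S0 reads c1=3 → after 1×micro: 219/32; S1 reads c0=219/32 → after 3×micro: 3 ⇒ (c0=219/32, c1=3)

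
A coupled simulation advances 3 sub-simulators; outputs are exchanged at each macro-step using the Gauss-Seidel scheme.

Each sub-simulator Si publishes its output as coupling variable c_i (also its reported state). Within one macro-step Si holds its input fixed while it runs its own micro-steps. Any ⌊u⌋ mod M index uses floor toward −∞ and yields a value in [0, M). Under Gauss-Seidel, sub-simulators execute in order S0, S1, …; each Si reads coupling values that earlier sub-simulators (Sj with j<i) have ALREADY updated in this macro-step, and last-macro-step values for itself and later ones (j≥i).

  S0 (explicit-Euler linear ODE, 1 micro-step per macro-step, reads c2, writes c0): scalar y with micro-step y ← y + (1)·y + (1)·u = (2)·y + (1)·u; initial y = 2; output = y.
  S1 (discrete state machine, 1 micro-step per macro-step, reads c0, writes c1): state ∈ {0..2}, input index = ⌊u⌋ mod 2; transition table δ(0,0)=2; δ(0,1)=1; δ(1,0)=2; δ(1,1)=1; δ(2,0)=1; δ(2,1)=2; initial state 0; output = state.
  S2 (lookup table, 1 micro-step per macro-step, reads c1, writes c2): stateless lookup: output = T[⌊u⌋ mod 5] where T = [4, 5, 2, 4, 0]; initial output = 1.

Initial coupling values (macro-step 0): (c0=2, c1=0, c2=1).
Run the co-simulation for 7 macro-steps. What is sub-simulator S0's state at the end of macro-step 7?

macro 1: S0 reads c2=1 → after 1×micro: 5; S1 reads c0=5 → after 1×micro: 1; S2 reads c1=1 → after 1×micro: 5 ⇒ (c0=5, c1=1, c2=5)
macro 2: S0 reads c2=5 → after 1×micro: 15; S1 reads c0=15 → after 1×micro: 1; S2 reads c1=1 → after 1×micro: 5 ⇒ (c0=15, c1=1, c2=5)
macro 3: S0 reads c2=5 → after 1×micro: 35; S1 reads c0=35 → after 1×micro: 1; S2 reads c1=1 → after 1×micro: 5 ⇒ (c0=35, c1=1, c2=5)
macro 4: S0 reads c2=5 → after 1×micro: 75; S1 reads c0=75 → after 1×micro: 1; S2 reads c1=1 → after 1×micro: 5 ⇒ (c0=75, c1=1, c2=5)
macro 5: S0 reads c2=5 → after 1×micro: 155; S1 reads c0=155 → after 1×micro: 1; S2 reads c1=1 → after 1×micro: 5 ⇒ (c0=155, c1=1, c2=5)
macro 6: S0 reads c2=5 → after 1×micro: 315; S1 reads c0=315 → after 1×micro: 1; S2 reads c1=1 → after 1×micro: 5 ⇒ (c0=315, c1=1, c2=5)
macro 7: S0 reads c2=5 → after 1×micro: 635; S1 reads c0=635 → after 1×micro: 1; S2 reads c1=1 → after 1×micro: 5 ⇒ (c0=635, c1=1, c2=5)

S0 state at macro-step 7 = 635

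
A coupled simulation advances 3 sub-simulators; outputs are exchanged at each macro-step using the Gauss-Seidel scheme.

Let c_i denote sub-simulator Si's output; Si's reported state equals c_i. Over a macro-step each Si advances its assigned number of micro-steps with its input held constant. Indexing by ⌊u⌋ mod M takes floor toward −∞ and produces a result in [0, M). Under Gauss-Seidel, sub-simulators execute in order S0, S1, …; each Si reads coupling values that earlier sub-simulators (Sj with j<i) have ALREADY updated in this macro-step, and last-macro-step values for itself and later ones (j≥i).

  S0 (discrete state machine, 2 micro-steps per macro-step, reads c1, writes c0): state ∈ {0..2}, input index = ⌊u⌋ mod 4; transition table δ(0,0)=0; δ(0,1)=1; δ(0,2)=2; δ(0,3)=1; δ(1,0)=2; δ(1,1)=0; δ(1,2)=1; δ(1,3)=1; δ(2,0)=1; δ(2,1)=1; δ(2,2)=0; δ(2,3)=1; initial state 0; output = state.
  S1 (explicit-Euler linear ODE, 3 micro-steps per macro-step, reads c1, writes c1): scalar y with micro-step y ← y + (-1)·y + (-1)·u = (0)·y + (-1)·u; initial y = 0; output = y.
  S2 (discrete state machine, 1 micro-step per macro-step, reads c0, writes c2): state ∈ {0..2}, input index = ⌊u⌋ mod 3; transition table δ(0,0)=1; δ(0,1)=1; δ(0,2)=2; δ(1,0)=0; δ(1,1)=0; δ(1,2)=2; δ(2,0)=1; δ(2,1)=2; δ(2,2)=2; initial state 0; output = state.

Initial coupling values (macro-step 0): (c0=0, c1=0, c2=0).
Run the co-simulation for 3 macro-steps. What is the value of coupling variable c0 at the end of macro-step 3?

c0 at macro-step 3 = 0

macro 1: S0 reads c1=0 → after 2×micro: 0; S1 reads c1=0 → after 3×micro: 0; S2 reads c0=0 → after 1×micro: 1 ⇒ (c0=0, c1=0, c2=1)
macro 2: S0 reads c1=0 → after 2×micro: 0; S1 reads c1=0 → after 3×micro: 0; S2 reads c0=0 → after 1×micro: 0 ⇒ (c0=0, c1=0, c2=0)
macro 3: S0 reads c1=0 → after 2×micro: 0; S1 reads c1=0 → after 3×micro: 0; S2 reads c0=0 → after 1×micro: 1 ⇒ (c0=0, c1=0, c2=1)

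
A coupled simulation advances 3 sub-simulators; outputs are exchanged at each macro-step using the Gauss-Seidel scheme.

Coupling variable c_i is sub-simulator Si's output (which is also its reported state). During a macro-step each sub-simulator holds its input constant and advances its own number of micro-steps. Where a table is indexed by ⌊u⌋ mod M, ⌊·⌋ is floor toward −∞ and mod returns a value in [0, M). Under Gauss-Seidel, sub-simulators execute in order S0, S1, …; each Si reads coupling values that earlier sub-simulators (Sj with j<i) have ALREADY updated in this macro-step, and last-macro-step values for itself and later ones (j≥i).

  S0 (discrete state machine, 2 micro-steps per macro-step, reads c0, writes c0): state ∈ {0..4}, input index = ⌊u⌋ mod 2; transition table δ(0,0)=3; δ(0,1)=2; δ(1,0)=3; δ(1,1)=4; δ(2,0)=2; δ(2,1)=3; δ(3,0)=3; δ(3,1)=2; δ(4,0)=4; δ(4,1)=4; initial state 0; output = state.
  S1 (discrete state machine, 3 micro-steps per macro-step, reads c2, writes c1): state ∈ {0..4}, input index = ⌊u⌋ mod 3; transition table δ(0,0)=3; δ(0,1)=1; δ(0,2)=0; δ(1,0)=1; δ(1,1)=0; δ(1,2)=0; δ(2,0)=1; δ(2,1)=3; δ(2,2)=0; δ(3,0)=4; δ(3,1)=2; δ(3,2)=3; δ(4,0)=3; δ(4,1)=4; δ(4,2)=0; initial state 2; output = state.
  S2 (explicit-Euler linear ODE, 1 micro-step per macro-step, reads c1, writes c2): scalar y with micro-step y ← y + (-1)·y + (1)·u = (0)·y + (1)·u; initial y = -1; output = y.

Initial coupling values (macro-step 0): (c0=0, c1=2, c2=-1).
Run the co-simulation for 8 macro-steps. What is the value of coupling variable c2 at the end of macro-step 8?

macro 1: S0 reads c0=0 → after 2×micro: 3; S1 reads c2=-1 → after 3×micro: 0; S2 reads c1=0 → after 1×micro: 0 ⇒ (c0=3, c1=0, c2=0)
macro 2: S0 reads c0=3 → after 2×micro: 3; S1 reads c2=0 → after 3×micro: 3; S2 reads c1=3 → after 1×micro: 3 ⇒ (c0=3, c1=3, c2=3)
macro 3: S0 reads c0=3 → after 2×micro: 3; S1 reads c2=3 → after 3×micro: 4; S2 reads c1=4 → after 1×micro: 4 ⇒ (c0=3, c1=4, c2=4)
macro 4: S0 reads c0=3 → after 2×micro: 3; S1 reads c2=4 → after 3×micro: 4; S2 reads c1=4 → after 1×micro: 4 ⇒ (c0=3, c1=4, c2=4)
macro 5: S0 reads c0=3 → after 2×micro: 3; S1 reads c2=4 → after 3×micro: 4; S2 reads c1=4 → after 1×micro: 4 ⇒ (c0=3, c1=4, c2=4)
macro 6: S0 reads c0=3 → after 2×micro: 3; S1 reads c2=4 → after 3×micro: 4; S2 reads c1=4 → after 1×micro: 4 ⇒ (c0=3, c1=4, c2=4)
macro 7: S0 reads c0=3 → after 2×micro: 3; S1 reads c2=4 → after 3×micro: 4; S2 reads c1=4 → after 1×micro: 4 ⇒ (c0=3, c1=4, c2=4)
macro 8: S0 reads c0=3 → after 2×micro: 3; S1 reads c2=4 → after 3×micro: 4; S2 reads c1=4 → after 1×micro: 4 ⇒ (c0=3, c1=4, c2=4)

c2 at macro-step 8 = 4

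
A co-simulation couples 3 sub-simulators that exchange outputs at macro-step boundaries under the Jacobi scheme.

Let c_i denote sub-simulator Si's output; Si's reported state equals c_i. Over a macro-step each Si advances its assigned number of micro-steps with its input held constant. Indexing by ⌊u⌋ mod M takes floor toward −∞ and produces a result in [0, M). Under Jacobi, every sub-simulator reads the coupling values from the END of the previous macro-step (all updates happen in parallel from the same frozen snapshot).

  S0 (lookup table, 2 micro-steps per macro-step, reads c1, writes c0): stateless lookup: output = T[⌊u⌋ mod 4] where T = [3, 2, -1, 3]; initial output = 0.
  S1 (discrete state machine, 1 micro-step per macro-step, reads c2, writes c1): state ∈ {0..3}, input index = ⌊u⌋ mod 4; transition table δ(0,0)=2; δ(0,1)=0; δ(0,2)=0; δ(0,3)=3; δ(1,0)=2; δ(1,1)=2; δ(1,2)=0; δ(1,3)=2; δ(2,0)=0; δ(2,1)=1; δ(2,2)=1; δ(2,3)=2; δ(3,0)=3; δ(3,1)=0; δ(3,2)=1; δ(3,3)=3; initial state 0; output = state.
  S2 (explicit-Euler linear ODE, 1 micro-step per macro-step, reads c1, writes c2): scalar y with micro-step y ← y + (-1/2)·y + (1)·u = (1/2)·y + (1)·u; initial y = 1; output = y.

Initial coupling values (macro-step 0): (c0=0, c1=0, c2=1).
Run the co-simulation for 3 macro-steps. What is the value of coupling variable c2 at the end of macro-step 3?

macro 1: S0 reads c1=0 → after 2×micro: 3; S1 reads c2=1 → after 1×micro: 0; S2 reads c1=0 → after 1×micro: 1/2 ⇒ (c0=3, c1=0, c2=1/2)
macro 2: S0 reads c1=0 → after 2×micro: 3; S1 reads c2=1/2 → after 1×micro: 2; S2 reads c1=0 → after 1×micro: 1/4 ⇒ (c0=3, c1=2, c2=1/4)
macro 3: S0 reads c1=2 → after 2×micro: -1; S1 reads c2=1/4 → after 1×micro: 0; S2 reads c1=2 → after 1×micro: 17/8 ⇒ (c0=-1, c1=0, c2=17/8)

c2 at macro-step 3 = 17/8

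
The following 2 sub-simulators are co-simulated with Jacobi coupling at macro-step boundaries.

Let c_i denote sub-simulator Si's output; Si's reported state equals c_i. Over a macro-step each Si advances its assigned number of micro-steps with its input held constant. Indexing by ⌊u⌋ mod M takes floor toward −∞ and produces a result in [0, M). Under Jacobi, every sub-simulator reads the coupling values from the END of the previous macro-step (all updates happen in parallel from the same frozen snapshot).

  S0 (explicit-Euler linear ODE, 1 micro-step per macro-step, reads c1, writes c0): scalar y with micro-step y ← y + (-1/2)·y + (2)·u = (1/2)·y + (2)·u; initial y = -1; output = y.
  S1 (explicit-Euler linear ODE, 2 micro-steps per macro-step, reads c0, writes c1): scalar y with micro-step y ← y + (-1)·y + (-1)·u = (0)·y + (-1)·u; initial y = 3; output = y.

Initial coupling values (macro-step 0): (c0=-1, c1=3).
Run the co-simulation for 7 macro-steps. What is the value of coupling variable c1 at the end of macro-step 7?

c1 at macro-step 7 = -2099/64

macro 1: S0 reads c1=3 → after 1×micro: 11/2; S1 reads c0=-1 → after 2×micro: 1 ⇒ (c0=11/2, c1=1)
macro 2: S0 reads c1=1 → after 1×micro: 19/4; S1 reads c0=11/2 → after 2×micro: -11/2 ⇒ (c0=19/4, c1=-11/2)
macro 3: S0 reads c1=-11/2 → after 1×micro: -69/8; S1 reads c0=19/4 → after 2×micro: -19/4 ⇒ (c0=-69/8, c1=-19/4)
macro 4: S0 reads c1=-19/4 → after 1×micro: -221/16; S1 reads c0=-69/8 → after 2×micro: 69/8 ⇒ (c0=-221/16, c1=69/8)
macro 5: S0 reads c1=69/8 → after 1×micro: 331/32; S1 reads c0=-221/16 → after 2×micro: 221/16 ⇒ (c0=331/32, c1=221/16)
macro 6: S0 reads c1=221/16 → after 1×micro: 2099/64; S1 reads c0=331/32 → after 2×micro: -331/32 ⇒ (c0=2099/64, c1=-331/32)
macro 7: S0 reads c1=-331/32 → after 1×micro: -549/128; S1 reads c0=2099/64 → after 2×micro: -2099/64 ⇒ (c0=-549/128, c1=-2099/64)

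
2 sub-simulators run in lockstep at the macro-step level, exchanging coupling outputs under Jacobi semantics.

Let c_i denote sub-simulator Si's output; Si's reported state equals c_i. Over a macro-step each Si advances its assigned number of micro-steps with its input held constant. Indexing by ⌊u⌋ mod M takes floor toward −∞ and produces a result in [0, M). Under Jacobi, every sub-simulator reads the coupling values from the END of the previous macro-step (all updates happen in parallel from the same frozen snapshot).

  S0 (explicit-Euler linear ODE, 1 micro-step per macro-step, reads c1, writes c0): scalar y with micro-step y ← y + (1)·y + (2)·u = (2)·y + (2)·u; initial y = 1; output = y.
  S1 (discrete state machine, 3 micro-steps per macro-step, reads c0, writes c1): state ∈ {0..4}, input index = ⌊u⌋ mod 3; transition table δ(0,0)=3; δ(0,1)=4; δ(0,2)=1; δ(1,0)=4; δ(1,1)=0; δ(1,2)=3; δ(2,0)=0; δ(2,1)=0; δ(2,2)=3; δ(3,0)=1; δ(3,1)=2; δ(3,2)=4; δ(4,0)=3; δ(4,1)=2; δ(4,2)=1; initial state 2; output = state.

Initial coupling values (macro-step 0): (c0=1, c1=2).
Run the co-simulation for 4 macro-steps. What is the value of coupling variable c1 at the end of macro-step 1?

c1 at macro-step 1 = 2

macro 1: S0 reads c1=2 → after 1×micro: 6; S1 reads c0=1 → after 3×micro: 2 ⇒ (c0=6, c1=2)
macro 2: S0 reads c1=2 → after 1×micro: 16; S1 reads c0=6 → after 3×micro: 1 ⇒ (c0=16, c1=1)
macro 3: S0 reads c1=1 → after 1×micro: 34; S1 reads c0=16 → after 3×micro: 2 ⇒ (c0=34, c1=2)
macro 4: S0 reads c1=2 → after 1×micro: 72; S1 reads c0=34 → after 3×micro: 2 ⇒ (c0=72, c1=2)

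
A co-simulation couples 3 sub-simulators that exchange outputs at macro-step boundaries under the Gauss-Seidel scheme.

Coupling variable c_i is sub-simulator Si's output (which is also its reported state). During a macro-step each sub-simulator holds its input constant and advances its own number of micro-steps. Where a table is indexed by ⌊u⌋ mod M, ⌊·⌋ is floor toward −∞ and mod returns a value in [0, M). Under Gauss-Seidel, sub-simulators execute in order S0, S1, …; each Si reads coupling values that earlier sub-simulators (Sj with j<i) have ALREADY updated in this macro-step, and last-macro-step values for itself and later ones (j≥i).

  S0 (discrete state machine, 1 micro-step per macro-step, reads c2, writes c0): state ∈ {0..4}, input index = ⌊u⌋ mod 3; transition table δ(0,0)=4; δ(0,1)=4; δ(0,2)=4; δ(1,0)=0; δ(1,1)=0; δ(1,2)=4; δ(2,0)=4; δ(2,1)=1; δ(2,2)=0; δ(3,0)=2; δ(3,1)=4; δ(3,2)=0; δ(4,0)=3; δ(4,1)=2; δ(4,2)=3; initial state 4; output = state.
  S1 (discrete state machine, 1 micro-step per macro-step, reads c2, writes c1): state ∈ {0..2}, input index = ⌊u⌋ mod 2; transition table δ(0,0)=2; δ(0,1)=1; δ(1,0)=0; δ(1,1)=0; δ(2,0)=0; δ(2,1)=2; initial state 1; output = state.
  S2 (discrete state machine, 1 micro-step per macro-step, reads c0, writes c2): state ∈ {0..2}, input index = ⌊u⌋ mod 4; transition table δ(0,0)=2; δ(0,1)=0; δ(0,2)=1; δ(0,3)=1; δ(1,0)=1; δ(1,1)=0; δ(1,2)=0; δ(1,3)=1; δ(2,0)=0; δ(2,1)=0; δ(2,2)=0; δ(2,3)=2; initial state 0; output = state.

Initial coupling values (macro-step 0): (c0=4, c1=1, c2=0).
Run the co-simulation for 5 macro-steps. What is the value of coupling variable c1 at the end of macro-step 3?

macro 1: S0 reads c2=0 → after 1×micro: 3; S1 reads c2=0 → after 1×micro: 0; S2 reads c0=3 → after 1×micro: 1 ⇒ (c0=3, c1=0, c2=1)
macro 2: S0 reads c2=1 → after 1×micro: 4; S1 reads c2=1 → after 1×micro: 1; S2 reads c0=4 → after 1×micro: 1 ⇒ (c0=4, c1=1, c2=1)
macro 3: S0 reads c2=1 → after 1×micro: 2; S1 reads c2=1 → after 1×micro: 0; S2 reads c0=2 → after 1×micro: 0 ⇒ (c0=2, c1=0, c2=0)
macro 4: S0 reads c2=0 → after 1×micro: 4; S1 reads c2=0 → after 1×micro: 2; S2 reads c0=4 → after 1×micro: 2 ⇒ (c0=4, c1=2, c2=2)
macro 5: S0 reads c2=2 → after 1×micro: 3; S1 reads c2=2 → after 1×micro: 0; S2 reads c0=3 → after 1×micro: 2 ⇒ (c0=3, c1=0, c2=2)

c1 at macro-step 3 = 0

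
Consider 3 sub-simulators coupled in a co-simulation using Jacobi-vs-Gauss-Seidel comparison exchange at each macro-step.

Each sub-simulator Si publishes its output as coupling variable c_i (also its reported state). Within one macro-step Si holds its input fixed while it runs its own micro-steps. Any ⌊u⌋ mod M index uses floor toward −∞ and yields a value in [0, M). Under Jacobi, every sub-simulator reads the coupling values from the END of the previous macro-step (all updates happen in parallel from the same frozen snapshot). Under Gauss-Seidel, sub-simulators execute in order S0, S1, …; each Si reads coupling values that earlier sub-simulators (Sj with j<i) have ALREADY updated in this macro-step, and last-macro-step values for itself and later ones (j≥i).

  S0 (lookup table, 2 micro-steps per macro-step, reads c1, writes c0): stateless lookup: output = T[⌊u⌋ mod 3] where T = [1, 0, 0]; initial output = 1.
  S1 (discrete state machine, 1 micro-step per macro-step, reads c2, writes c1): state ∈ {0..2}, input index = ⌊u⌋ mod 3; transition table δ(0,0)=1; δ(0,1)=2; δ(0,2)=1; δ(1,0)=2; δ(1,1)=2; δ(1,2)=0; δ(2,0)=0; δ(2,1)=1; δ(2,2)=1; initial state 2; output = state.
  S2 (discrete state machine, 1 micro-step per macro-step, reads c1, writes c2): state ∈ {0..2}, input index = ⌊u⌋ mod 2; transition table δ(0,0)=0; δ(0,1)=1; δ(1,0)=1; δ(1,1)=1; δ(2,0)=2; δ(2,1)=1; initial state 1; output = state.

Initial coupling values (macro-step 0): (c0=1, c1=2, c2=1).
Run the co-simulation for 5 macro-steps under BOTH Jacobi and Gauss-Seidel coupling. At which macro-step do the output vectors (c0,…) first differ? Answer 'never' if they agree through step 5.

first divergence at macro-step: never

[Jacobi] macro 1: S0 reads c1=2 → after 2×micro: 0; S1 reads c2=1 → after 1×micro: 1; S2 reads c1=2 → after 1×micro: 1 ⇒ (c0=0, c1=1, c2=1)
[Jacobi] macro 2: S0 reads c1=1 → after 2×micro: 0; S1 reads c2=1 → after 1×micro: 2; S2 reads c1=1 → after 1×micro: 1 ⇒ (c0=0, c1=2, c2=1)
[Jacobi] macro 3: S0 reads c1=2 → after 2×micro: 0; S1 reads c2=1 → after 1×micro: 1; S2 reads c1=2 → after 1×micro: 1 ⇒ (c0=0, c1=1, c2=1)
[Jacobi] macro 4: S0 reads c1=1 → after 2×micro: 0; S1 reads c2=1 → after 1×micro: 2; S2 reads c1=1 → after 1×micro: 1 ⇒ (c0=0, c1=2, c2=1)
[Jacobi] macro 5: S0 reads c1=2 → after 2×micro: 0; S1 reads c2=1 → after 1×micro: 1; S2 reads c1=2 → after 1×micro: 1 ⇒ (c0=0, c1=1, c2=1)
[Gauss-Seidel] macro 1: S0 reads c1=2 → after 2×micro: 0; S1 reads c2=1 → after 1×micro: 1; S2 reads c1=1 → after 1×micro: 1 ⇒ (c0=0, c1=1, c2=1)
[Gauss-Seidel] macro 2: S0 reads c1=1 → after 2×micro: 0; S1 reads c2=1 → after 1×micro: 2; S2 reads c1=2 → after 1×micro: 1 ⇒ (c0=0, c1=2, c2=1)
[Gauss-Seidel] macro 3: S0 reads c1=2 → after 2×micro: 0; S1 reads c2=1 → after 1×micro: 1; S2 reads c1=1 → after 1×micro: 1 ⇒ (c0=0, c1=1, c2=1)
[Gauss-Seidel] macro 4: S0 reads c1=1 → after 2×micro: 0; S1 reads c2=1 → after 1×micro: 2; S2 reads c1=2 → after 1×micro: 1 ⇒ (c0=0, c1=2, c2=1)
[Gauss-Seidel] macro 5: S0 reads c1=2 → after 2×micro: 0; S1 reads c2=1 → after 1×micro: 1; S2 reads c1=1 → after 1×micro: 1 ⇒ (c0=0, c1=1, c2=1)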